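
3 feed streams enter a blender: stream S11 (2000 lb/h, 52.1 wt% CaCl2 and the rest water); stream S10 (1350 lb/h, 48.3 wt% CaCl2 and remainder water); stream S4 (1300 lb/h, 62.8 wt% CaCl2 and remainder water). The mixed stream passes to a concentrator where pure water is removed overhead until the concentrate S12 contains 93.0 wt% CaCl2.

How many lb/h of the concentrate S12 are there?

CaCl2 entering = 2000×0.521 + 1350×0.483 + 1300×0.628 = 2510.4 lb/h.
All CaCl2 reports to S12, so S12 = 2510.4/0.930 = 2699.4 lb/h.

2699 lb/h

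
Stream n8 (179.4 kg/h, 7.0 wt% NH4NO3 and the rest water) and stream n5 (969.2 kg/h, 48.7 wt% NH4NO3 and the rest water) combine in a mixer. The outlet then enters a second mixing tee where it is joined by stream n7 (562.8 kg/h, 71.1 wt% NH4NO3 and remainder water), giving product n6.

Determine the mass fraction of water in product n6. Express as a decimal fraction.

0.4830

Overall, product flow = 1711.4 kg/h.
water in = 179.4×0.930 + 969.2×0.513 + 562.8×0.289 = 826.69 kg/h.
water fraction in n6 = 0.4830.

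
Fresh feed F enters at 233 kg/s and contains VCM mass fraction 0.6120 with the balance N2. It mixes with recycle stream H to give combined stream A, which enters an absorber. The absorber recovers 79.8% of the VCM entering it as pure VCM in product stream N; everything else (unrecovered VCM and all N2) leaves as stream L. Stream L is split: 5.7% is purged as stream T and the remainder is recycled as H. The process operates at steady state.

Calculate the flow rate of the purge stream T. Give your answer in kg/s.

N2 enters only via F and leaves only via the purge: 233×0.388 = 0.057×(N2 in L), and the absorber passes all N2, so N2 in A = N2 in L = 1586 kg/s.
VCM in A: m_A = 233×0.612 + (1−0.057)·(1−0.798)·m_A, so m_A = 142.6/0.8095 = 176.15 kg/s.
L = (1−0.798)×176.15 + 1586 = 1621.6 kg/s.
Purge T = 0.057×1621.6 = 92.432 kg/s.

92.43 kg/s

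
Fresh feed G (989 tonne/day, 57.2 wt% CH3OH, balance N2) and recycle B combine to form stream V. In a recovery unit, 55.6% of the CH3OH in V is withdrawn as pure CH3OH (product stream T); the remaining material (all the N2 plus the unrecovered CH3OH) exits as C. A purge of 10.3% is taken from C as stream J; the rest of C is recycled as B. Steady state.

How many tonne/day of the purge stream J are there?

N2 enters only via G and leaves only via the purge: 989×0.428 = 0.103×(N2 in C), and the recovery unit passes all N2, so N2 in V = N2 in C = 4109.6 tonne/day.
CH3OH in V: m_A = 989×0.572 + (1−0.103)·(1−0.556)·m_A, so m_A = 565.71/0.6017 = 940.13 tonne/day.
C = (1−0.556)×940.13 + 4109.6 = 4527.1 tonne/day.
Purge J = 0.103×4527.1 = 466.29 tonne/day.

466.3 tonne/day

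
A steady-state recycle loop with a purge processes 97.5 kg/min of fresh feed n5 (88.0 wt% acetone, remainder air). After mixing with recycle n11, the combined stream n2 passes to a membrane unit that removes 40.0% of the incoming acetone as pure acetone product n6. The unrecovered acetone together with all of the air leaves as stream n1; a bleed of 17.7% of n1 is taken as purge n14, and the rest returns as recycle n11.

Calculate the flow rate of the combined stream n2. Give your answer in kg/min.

235.6 kg/min

air enters only via n5 and leaves only via the purge: 97.5×0.120 = 0.177×(air in n1), and the membrane unit passes all air, so air in n2 = air in n1 = 66.102 kg/min.
acetone in n2: m_A = 97.5×0.880 + (1−0.177)·(1−0.400)·m_A, so m_A = 85.8/0.5062 = 169.5 kg/min.
n2 = 169.5 + 66.102 = 235.6 kg/min.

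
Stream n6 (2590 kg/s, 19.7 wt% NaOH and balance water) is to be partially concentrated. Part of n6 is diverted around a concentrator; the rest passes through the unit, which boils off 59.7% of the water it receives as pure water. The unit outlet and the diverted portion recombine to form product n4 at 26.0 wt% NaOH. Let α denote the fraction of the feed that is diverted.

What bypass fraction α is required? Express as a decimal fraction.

0.495

All 2590×0.197 = 510.23 kg/s of NaOH reaches n4, so n4 = 510.23/0.260 = 1962.4 kg/s and vapour = 627.58 kg/s.
The evaporator receives (1−α)·2590 of feed at 0.803 water and removes 0.597 of that water:
0.597×0.803×(1−α)×2590 = 627.58
(1−α) = 627.58/1241.6 = 0.5054;  α = 0.4946.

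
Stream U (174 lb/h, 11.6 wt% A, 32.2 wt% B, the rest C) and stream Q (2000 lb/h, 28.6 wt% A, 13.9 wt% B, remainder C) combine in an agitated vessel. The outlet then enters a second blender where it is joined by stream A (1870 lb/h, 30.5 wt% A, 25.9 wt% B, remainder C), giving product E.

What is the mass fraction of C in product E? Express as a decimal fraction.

0.510

Overall, product flow = 4044 lb/h.
C in = 174×0.562 + 2000×0.575 + 1870×0.436 = 2063.1 lb/h.
C fraction in E = 0.510.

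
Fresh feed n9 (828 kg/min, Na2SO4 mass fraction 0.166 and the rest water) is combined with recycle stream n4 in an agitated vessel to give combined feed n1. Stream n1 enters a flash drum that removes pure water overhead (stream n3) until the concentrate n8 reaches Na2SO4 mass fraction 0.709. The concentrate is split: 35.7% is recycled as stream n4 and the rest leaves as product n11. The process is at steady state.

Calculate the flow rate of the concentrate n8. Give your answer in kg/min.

Overall Na2SO4 balance (none leaves overhead): Na2SO4 in fresh feed = Na2SO4 in product, i.e. 828×0.166 = (1−0.357)·n8·0.709.
n8 = 137.45/(0.709×0.643) = 301.5 kg/min.

301.5 kg/min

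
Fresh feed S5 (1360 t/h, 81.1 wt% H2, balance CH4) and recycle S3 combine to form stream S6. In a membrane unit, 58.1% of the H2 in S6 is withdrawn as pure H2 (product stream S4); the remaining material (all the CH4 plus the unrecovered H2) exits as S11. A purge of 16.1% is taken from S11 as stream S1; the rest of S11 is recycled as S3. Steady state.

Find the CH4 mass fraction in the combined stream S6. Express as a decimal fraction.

0.4842

CH4 enters only via S5 and leaves only via the purge: 1360×0.189 = 0.161×(CH4 in S11), and the membrane unit passes all CH4, so CH4 in S6 = CH4 in S11 = 1596.5 t/h.
H2 in S6: m_A = 1360×0.811 + (1−0.161)·(1−0.581)·m_A, so m_A = 1103/0.6485 = 1700.9 t/h.
S6 = 1700.9 + 1596.5 = 3297.4 t/h.
CH4 fraction in S6 = 1596.5/3297.4 = 0.4842.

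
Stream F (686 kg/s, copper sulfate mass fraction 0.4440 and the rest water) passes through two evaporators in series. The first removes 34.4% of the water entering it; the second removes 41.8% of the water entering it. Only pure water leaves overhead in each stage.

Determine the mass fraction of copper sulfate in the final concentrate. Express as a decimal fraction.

water in feed = 686×0.556 = 381.42 kg/s.
After stage 1: water left = (1−0.344)×381.42 = 250.21; stream total = 554.79 kg/s.
After stage 2: water left = (1−0.418)×250.21 = 145.62; final concentrate = 450.21 kg/s.
copper sulfate fraction = 304.58/450.21 = 0.6765.

0.6765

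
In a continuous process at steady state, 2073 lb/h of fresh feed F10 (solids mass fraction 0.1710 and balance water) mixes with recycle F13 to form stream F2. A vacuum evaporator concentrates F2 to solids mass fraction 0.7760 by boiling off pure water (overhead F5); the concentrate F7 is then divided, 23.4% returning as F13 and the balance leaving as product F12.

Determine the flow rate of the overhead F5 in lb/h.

Overall solids balance (none leaves overhead): solids in fresh feed = solids in product, i.e. 2073×0.171 = (1−0.234)·F7·0.776.
F7 = 354.48/(0.776×0.766) = 596.36 lb/h.
Recycle F13 = 0.234×596.36 = 139.55 lb/h.
Combined feed F2 = 2073 + 139.55 = 2212.5 lb/h.
Overhead F5 = F2 − F7 = 2212.5 − 596.36 = 1616.2 lb/h.

1616 lb/h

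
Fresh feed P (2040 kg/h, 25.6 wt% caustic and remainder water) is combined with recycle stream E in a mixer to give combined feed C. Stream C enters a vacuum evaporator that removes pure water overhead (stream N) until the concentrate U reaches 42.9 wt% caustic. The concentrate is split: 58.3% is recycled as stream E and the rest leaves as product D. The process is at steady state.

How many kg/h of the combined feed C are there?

3742 kg/h

Overall caustic balance (none leaves overhead): caustic in fresh feed = caustic in product, i.e. 2040×0.256 = (1−0.583)·U·0.429.
U = 522.24/(0.429×0.417) = 2919.3 kg/h.
Recycle E = 0.583×2919.3 = 1701.9 kg/h.
Combined feed C = 2040 + 1701.9 = 3741.9 kg/h.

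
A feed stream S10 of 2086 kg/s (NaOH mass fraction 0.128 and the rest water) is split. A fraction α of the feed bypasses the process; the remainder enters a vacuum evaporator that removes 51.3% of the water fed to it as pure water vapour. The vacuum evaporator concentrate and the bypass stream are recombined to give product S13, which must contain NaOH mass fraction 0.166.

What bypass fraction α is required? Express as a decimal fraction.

All 2086×0.128 = 267.01 kg/s of NaOH reaches S13, so S13 = 267.01/0.166 = 1608.5 kg/s and vapour = 477.52 kg/s.
The evaporator receives (1−α)·2086 of feed at 0.872 water and removes 0.513 of that water:
0.513×0.872×(1−α)×2086 = 477.52
(1−α) = 477.52/933.14 = 0.5117;  α = 0.4883.

0.488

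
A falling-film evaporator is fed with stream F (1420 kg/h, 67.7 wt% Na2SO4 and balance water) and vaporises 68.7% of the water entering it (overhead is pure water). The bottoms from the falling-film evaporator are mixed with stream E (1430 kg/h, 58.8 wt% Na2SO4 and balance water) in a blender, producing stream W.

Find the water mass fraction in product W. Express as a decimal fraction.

0.289

Vapour removed = 0.687×0.323×1420 = 315.1 kg/h; concentrate = 1104.9 kg/h.
water reaching the mixer = 143.56 (from concentrate) + 1430×0.412 = 732.72 kg/h.
Product flow = 1104.9 + 1430 = 2534.9 kg/h; water fraction = 0.289.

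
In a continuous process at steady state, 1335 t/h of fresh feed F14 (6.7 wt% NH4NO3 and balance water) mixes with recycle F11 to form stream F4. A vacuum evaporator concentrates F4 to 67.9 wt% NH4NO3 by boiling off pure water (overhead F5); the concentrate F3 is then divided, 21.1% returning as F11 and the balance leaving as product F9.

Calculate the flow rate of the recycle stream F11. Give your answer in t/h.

Overall NH4NO3 balance (none leaves overhead): NH4NO3 in fresh feed = NH4NO3 in product, i.e. 1335×0.067 = (1−0.211)·F3·0.679.
F3 = 89.445/(0.679×0.789) = 166.96 t/h.
Recycle F11 = 0.211×166.96 = 35.228 t/h.

35.23 t/h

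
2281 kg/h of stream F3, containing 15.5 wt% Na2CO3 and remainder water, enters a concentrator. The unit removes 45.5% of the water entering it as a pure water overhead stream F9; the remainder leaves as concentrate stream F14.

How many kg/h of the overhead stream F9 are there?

877 kg/h

water entering = 2281×0.845 = 1927.4 kg/h; overhead removed = 0.455×1927.4 = 876.99 kg/h.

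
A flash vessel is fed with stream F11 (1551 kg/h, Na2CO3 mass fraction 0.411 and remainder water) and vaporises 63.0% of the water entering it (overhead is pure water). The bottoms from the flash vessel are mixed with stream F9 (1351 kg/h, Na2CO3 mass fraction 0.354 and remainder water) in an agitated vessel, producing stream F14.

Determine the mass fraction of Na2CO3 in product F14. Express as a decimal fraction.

0.480

Vapour removed = 0.630×0.589×1551 = 575.53 kg/h; concentrate = 975.47 kg/h.
Na2CO3 reaching the mixer = 637.46 (from concentrate) + 1351×0.354 = 1115.7 kg/h.
Product flow = 975.47 + 1351 = 2326.5 kg/h; Na2CO3 fraction = 0.480.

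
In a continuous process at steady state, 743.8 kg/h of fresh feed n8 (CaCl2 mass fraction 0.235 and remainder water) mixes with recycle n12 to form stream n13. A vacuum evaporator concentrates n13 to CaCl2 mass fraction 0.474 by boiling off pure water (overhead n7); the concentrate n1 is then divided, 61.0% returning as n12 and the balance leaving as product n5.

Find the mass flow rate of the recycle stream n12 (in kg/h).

576.8 kg/h

Overall CaCl2 balance (none leaves overhead): CaCl2 in fresh feed = CaCl2 in product, i.e. 743.8×0.235 = (1−0.610)·n1·0.474.
n1 = 174.79/(0.474×0.390) = 945.54 kg/h.
Recycle n12 = 0.610×945.54 = 576.78 kg/h.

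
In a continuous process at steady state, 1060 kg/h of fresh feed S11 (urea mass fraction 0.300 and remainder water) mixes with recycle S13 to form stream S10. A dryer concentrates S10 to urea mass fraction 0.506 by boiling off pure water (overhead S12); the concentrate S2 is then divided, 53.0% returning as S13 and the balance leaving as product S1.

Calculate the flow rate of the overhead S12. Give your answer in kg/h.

431.5 kg/h

Overall urea balance (none leaves overhead): urea in fresh feed = urea in product, i.e. 1060×0.300 = (1−0.530)·S2·0.506.
S2 = 318/(0.506×0.470) = 1337.1 kg/h.
Recycle S13 = 0.530×1337.1 = 708.69 kg/h.
Combined feed S10 = 1060 + 708.69 = 1768.7 kg/h.
Overhead S12 = S10 − S2 = 1768.7 − 1337.1 = 431.54 kg/h.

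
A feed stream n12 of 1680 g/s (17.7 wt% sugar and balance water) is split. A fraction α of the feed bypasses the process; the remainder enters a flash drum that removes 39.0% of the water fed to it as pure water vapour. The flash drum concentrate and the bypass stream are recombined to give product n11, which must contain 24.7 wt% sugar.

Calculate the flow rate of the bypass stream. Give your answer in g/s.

196.6 g/s

All 1680×0.177 = 297.36 g/s of sugar reaches n11, so n11 = 297.36/0.247 = 1203.9 g/s and vapour = 476.11 g/s.
The evaporator receives (1−α)·1680 of feed at 0.823 water and removes 0.390 of that water:
0.390×0.823×(1−α)×1680 = 476.11
(1−α) = 476.11/539.23 = 0.8830;  α = 0.1170.
Bypass flow = 0.1170×1680 = 196.64 g/s.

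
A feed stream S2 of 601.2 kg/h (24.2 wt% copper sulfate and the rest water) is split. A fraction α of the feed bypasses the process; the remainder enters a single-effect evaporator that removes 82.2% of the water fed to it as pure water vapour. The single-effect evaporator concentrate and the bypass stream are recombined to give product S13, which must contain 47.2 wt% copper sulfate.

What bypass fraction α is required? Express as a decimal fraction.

All 601.2×0.242 = 145.49 kg/h of copper sulfate reaches S13, so S13 = 145.49/0.472 = 308.24 kg/h and vapour = 292.96 kg/h.
The evaporator receives (1−α)·601.2 of feed at 0.758 water and removes 0.822 of that water:
0.822×0.758×(1−α)×601.2 = 292.96
(1−α) = 292.96/374.59 = 0.7821;  α = 0.2179.

0.218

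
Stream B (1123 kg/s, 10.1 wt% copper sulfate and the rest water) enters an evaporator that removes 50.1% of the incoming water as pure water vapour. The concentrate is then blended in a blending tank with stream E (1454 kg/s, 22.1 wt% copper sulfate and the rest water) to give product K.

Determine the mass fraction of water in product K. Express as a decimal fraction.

0.790

Vapour removed = 0.501×0.899×1123 = 505.8 kg/s; concentrate = 617.2 kg/s.
water reaching the mixer = 503.78 (from concentrate) + 1454×0.779 = 1636.4 kg/s.
Product flow = 617.2 + 1454 = 2071.2 kg/s; water fraction = 0.790.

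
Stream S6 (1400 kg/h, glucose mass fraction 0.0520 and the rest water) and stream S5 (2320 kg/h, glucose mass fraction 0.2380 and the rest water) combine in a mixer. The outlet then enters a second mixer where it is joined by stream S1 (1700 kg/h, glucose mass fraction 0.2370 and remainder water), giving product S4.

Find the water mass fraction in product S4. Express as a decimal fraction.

0.8104

Overall, product flow = 5420 kg/h.
water in = 1400×0.948 + 2320×0.762 + 1700×0.763 = 4392.1 kg/h.
water fraction in S4 = 0.8104.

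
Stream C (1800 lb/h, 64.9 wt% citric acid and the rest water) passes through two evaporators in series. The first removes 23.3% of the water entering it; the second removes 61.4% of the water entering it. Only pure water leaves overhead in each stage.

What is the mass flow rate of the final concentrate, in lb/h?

1355 lb/h

water in feed = 1800×0.351 = 631.8 lb/h.
After stage 1: water left = (1−0.233)×631.8 = 484.59; stream total = 1652.8 lb/h.
After stage 2: water left = (1−0.614)×484.59 = 187.05; final concentrate = 1355.3 lb/h.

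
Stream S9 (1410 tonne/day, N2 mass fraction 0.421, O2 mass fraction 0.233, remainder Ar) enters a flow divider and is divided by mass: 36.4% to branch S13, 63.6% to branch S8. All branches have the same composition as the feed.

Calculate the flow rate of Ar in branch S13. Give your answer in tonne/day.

177.6 tonne/day

Branch S13 total = 0.364×1410 = 513.24 tonne/day.
Ar in S13 = 0.346×513.24 = 177.58 tonne/day.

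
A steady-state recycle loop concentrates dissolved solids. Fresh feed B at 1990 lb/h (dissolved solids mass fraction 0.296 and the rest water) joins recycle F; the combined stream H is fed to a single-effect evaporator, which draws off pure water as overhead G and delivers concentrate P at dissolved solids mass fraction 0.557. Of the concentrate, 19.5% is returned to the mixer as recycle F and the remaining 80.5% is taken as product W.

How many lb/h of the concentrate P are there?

1314 lb/h

Overall dissolved solids balance (none leaves overhead): dissolved solids in fresh feed = dissolved solids in product, i.e. 1990×0.296 = (1−0.195)·P·0.557.
P = 589.04/(0.557×0.805) = 1313.7 lb/h.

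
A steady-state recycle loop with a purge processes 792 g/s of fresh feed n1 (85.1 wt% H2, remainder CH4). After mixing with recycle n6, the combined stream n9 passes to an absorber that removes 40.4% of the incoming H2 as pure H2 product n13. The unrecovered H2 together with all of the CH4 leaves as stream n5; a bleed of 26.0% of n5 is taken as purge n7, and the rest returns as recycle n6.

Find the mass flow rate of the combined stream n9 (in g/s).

CH4 enters only via n1 and leaves only via the purge: 792×0.149 = 0.260×(CH4 in n5), and the absorber passes all CH4, so CH4 in n9 = CH4 in n5 = 453.88 g/s.
H2 in n9: m_A = 792×0.851 + (1−0.260)·(1−0.404)·m_A, so m_A = 673.99/0.5590 = 1205.8 g/s.
n9 = 1205.8 + 453.88 = 1659.7 g/s.

1660 g/s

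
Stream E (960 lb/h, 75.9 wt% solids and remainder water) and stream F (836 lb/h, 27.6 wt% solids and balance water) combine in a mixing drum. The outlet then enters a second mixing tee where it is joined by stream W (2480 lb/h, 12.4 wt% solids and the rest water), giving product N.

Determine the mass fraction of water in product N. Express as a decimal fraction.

0.704

Overall, product flow = 4276 lb/h.
water in = 960×0.241 + 836×0.724 + 2480×0.876 = 3009.1 lb/h.
water fraction in N = 0.704.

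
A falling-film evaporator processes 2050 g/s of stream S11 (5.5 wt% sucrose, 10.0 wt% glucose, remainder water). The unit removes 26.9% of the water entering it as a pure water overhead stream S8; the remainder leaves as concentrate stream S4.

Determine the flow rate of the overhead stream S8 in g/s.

466 g/s

water entering = 2050×0.845 = 1732.2 g/s; overhead removed = 0.269×1732.2 = 465.98 g/s.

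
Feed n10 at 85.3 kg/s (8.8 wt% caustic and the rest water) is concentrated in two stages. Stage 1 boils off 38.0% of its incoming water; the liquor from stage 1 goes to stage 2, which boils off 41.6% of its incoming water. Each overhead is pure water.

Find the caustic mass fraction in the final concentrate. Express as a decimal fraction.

water in feed = 85.3×0.912 = 77.794 kg/s.
After stage 1: water left = (1−0.380)×77.794 = 48.232; stream total = 55.738 kg/s.
After stage 2: water left = (1−0.416)×48.232 = 28.168; final concentrate = 35.674 kg/s.
caustic fraction = 7.5064/35.674 = 0.210.

0.210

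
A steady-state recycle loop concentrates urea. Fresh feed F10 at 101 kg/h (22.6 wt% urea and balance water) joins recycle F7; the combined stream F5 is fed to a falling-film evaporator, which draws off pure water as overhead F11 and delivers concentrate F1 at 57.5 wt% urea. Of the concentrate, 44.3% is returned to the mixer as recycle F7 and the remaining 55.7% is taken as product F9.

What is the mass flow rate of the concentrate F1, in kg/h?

Overall urea balance (none leaves overhead): urea in fresh feed = urea in product, i.e. 101×0.226 = (1−0.443)·F1·0.575.
F1 = 22.826/(0.575×0.557) = 71.27 kg/h.

71.27 kg/h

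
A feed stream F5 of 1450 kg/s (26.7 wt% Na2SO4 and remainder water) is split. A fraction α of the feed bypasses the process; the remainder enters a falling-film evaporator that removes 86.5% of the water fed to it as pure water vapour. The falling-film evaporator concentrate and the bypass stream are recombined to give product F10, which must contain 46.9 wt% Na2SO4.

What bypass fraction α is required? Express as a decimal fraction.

0.321

All 1450×0.267 = 387.15 kg/s of Na2SO4 reaches F10, so F10 = 387.15/0.469 = 825.48 kg/s and vapour = 624.52 kg/s.
The evaporator receives (1−α)·1450 of feed at 0.733 water and removes 0.865 of that water:
0.865×0.733×(1−α)×1450 = 624.52
(1−α) = 624.52/919.37 = 0.6793;  α = 0.3207.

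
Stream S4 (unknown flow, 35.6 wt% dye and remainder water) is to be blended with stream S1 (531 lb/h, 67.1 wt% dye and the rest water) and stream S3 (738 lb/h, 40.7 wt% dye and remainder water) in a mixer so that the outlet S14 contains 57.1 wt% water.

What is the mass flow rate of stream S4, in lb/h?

1538 lb/h

Let S4 be the unknown flow. Total out = 1269 + S4.
water balance: 612.33 + 0.644·S4 = 0.571·(1269 + S4)
(0.644 − 0.571)·S4 = 0.571×1269 − 612.33 = 112.27
S4 = 112.27 / 0.073 = 1537.9 lb/h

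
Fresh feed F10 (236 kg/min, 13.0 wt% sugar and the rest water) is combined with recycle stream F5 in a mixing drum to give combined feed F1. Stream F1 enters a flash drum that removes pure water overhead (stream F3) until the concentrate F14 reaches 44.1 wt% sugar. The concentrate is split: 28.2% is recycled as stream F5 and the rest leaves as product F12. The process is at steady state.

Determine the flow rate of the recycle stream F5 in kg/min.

Overall sugar balance (none leaves overhead): sugar in fresh feed = sugar in product, i.e. 236×0.130 = (1−0.282)·F14·0.441.
F14 = 30.68/(0.441×0.718) = 96.893 kg/min.
Recycle F5 = 0.282×96.893 = 27.324 kg/min.

27.32 kg/min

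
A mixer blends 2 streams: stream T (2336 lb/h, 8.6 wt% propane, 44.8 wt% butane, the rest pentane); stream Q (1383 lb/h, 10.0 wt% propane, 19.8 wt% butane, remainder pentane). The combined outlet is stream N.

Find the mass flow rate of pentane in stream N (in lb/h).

pentane out = pentane in = 2336×0.466 + 1383×0.702 = 2059.4 lb/h.

2059 lb/h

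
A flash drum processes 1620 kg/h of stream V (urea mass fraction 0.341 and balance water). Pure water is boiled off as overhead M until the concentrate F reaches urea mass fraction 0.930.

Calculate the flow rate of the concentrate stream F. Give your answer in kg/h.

urea is conserved: 1620×0.341 = 552.42 kg/h all reports to the concentrate.
Concentrate = 552.42/(target fraction) = 594 kg/h.

594 kg/h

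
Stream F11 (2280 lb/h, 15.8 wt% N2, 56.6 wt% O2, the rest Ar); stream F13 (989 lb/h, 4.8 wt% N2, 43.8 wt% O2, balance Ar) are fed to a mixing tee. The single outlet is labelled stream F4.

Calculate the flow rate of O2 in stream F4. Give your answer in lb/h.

1724 lb/h

O2 out = O2 in = 2280×0.566 + 989×0.438 = 1723.7 lb/h.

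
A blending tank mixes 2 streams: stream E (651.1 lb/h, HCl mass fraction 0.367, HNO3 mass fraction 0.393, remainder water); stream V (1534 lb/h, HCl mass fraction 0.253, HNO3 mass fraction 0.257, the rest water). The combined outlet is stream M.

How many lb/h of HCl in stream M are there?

HCl out = HCl in = 651.1×0.367 + 1534×0.253 = 627.06 lb/h.

627.1 lb/h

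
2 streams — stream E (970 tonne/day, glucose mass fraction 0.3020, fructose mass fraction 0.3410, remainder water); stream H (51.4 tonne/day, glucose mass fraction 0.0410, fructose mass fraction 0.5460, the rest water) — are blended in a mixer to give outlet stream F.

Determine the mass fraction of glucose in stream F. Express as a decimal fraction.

Total flow out = 970 + 51.4 = 1021.4 tonne/day.
glucose in = 970×0.302 + 51.4×0.041 = 295.05 tonne/day.
glucose mass fraction in F = 295.05/1021.4 = 0.2889.

0.2889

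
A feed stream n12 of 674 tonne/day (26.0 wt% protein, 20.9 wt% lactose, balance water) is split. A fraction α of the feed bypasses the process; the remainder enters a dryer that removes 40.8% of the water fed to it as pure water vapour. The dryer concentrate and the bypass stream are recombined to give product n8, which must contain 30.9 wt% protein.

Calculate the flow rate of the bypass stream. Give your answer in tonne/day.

180.7 tonne/day

All 674×0.260 = 175.24 tonne/day of protein reaches n8, so n8 = 175.24/0.309 = 567.12 tonne/day and vapour = 106.88 tonne/day.
The evaporator receives (1−α)·674 of feed at 0.531 water and removes 0.408 of that water:
0.408×0.531×(1−α)×674 = 106.88
(1−α) = 106.88/146.02 = 0.7320;  α = 0.2680.
Bypass flow = 0.2680×674 = 180.66 tonne/day.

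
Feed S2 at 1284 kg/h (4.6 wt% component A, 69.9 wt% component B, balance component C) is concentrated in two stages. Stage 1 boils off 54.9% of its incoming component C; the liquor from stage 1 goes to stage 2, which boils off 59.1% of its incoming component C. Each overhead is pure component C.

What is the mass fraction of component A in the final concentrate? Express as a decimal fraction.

component C in feed = 1284×0.255 = 327.42 kg/h.
After stage 1: component C left = (1−0.549)×327.42 = 147.67; stream total = 1104.2 kg/h.
After stage 2: component C left = (1−0.591)×147.67 = 60.396; final concentrate = 1017 kg/h.
component A fraction = 59.064/1017 = 0.058.

0.058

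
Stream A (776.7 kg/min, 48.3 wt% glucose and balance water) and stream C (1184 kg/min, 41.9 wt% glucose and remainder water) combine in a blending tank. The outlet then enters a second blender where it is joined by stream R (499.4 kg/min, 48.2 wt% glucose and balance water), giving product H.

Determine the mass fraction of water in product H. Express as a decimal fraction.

Overall, product flow = 2460.1 kg/min.
water in = 776.7×0.517 + 1184×0.581 + 499.4×0.518 = 1348.1 kg/min.
water fraction in H = 0.548.

0.548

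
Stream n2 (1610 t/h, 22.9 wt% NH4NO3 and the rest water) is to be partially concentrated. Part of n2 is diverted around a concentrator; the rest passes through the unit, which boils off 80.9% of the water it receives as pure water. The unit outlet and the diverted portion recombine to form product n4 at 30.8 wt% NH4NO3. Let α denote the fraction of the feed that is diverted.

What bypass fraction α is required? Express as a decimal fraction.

0.589

All 1610×0.229 = 368.69 t/h of NH4NO3 reaches n4, so n4 = 368.69/0.308 = 1197 t/h and vapour = 412.95 t/h.
The evaporator receives (1−α)·1610 of feed at 0.771 water and removes 0.809 of that water:
0.809×0.771×(1−α)×1610 = 412.95
(1−α) = 412.95/1004.2 = 0.4112;  α = 0.5888.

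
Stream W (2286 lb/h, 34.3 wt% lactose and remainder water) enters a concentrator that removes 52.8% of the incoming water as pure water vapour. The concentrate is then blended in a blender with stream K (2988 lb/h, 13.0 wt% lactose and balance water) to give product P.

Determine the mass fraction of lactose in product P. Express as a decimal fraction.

0.2617

Vapour removed = 0.528×0.657×2286 = 793 lb/h; concentrate = 1493 lb/h.
lactose reaching the mixer = 784.1 (from concentrate) + 2988×0.130 = 1172.5 lb/h.
Product flow = 1493 + 2988 = 4481 lb/h; lactose fraction = 0.2617.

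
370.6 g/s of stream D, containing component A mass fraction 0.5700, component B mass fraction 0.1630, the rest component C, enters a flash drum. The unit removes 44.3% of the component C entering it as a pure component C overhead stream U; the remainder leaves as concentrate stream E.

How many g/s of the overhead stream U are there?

component C entering = 370.6×0.267 = 98.95 g/s; overhead removed = 0.443×98.95 = 43.835 g/s.

43.83 g/s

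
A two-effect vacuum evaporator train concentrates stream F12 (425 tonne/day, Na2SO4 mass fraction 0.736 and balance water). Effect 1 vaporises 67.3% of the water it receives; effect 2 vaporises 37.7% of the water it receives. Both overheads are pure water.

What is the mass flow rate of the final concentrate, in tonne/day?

335.7 tonne/day

water in feed = 425×0.264 = 112.2 tonne/day.
After stage 1: water left = (1−0.673)×112.2 = 36.689; stream total = 349.49 tonne/day.
After stage 2: water left = (1−0.377)×36.689 = 22.857; final concentrate = 335.66 tonne/day.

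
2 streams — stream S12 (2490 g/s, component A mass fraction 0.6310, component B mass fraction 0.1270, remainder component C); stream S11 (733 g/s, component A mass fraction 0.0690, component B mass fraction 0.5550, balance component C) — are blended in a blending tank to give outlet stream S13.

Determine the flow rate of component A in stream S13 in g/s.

component A out = component A in = 2490×0.631 + 733×0.069 = 1621.8 g/s.

1622 g/s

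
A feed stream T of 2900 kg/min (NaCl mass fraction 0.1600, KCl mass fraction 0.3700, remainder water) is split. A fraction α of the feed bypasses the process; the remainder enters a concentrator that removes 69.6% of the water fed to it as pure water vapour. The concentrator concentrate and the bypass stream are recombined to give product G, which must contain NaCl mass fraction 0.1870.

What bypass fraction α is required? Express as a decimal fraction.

0.559

All 2900×0.160 = 464 kg/min of NaCl reaches G, so G = 464/0.187 = 2481.3 kg/min and vapour = 418.72 kg/min.
The evaporator receives (1−α)·2900 of feed at 0.470 water and removes 0.696 of that water:
0.696×0.470×(1−α)×2900 = 418.72
(1−α) = 418.72/948.65 = 0.4414;  α = 0.5586.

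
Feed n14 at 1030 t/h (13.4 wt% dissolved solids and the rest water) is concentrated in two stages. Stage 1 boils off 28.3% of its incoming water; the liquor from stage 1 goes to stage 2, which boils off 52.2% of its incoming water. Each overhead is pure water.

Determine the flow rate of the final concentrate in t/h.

water in feed = 1030×0.866 = 891.98 t/h.
After stage 1: water left = (1−0.283)×891.98 = 639.55; stream total = 777.57 t/h.
After stage 2: water left = (1−0.522)×639.55 = 305.7; final concentrate = 443.72 t/h.

443.7 t/h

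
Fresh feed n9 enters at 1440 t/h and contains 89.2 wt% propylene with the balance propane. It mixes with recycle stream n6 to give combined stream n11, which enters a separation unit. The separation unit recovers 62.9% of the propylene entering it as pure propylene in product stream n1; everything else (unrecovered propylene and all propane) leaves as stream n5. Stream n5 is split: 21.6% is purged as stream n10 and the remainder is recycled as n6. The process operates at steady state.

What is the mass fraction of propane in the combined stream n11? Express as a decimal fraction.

0.2844

propane enters only via n9 and leaves only via the purge: 1440×0.108 = 0.216×(propane in n5), and the separation unit passes all propane, so propane in n11 = propane in n5 = 720 t/h.
propylene in n11: m_A = 1440×0.892 + (1−0.216)·(1−0.629)·m_A, so m_A = 1284.5/0.7091 = 1811.3 t/h.
n11 = 1811.3 + 720 = 2531.3 t/h.
propane fraction in n11 = 720/2531.3 = 0.2844.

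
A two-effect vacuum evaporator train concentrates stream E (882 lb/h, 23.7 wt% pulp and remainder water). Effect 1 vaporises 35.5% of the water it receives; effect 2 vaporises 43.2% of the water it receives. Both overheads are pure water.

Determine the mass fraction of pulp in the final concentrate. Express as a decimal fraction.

0.4588

water in feed = 882×0.763 = 672.97 lb/h.
After stage 1: water left = (1−0.355)×672.97 = 434.06; stream total = 643.1 lb/h.
After stage 2: water left = (1−0.432)×434.06 = 246.55; final concentrate = 455.58 lb/h.
pulp fraction = 209.03/455.58 = 0.4588.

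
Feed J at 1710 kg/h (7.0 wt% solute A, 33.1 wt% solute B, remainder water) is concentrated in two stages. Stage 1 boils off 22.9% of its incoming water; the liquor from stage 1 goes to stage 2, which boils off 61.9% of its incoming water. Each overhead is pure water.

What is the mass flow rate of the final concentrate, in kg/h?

water in feed = 1710×0.599 = 1024.3 kg/h.
After stage 1: water left = (1−0.229)×1024.3 = 789.73; stream total = 1475.4 kg/h.
After stage 2: water left = (1−0.619)×789.73 = 300.89; final concentrate = 986.6 kg/h.

986.6 kg/h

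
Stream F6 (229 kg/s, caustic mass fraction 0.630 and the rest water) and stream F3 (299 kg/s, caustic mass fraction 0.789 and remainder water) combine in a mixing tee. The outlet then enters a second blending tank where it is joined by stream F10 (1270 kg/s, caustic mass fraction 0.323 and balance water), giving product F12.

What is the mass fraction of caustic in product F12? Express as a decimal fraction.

Overall, product flow = 1798 kg/s.
caustic in = 229×0.630 + 299×0.789 + 1270×0.323 = 790.39 kg/s.
caustic fraction in F12 = 0.440.

0.440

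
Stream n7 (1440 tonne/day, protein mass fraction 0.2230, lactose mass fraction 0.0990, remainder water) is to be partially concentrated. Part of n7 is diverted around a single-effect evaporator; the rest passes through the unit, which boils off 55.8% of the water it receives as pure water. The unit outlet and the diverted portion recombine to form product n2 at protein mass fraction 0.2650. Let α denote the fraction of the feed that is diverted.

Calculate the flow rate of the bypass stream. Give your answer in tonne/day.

All 1440×0.223 = 321.12 tonne/day of protein reaches n2, so n2 = 321.12/0.265 = 1211.8 tonne/day and vapour = 228.23 tonne/day.
The evaporator receives (1−α)·1440 of feed at 0.678 water and removes 0.558 of that water:
0.558×0.678×(1−α)×1440 = 228.23
(1−α) = 228.23/544.79 = 0.4189;  α = 0.5811.
Bypass flow = 0.5811×1440 = 836.74 tonne/day.

836.7 tonne/day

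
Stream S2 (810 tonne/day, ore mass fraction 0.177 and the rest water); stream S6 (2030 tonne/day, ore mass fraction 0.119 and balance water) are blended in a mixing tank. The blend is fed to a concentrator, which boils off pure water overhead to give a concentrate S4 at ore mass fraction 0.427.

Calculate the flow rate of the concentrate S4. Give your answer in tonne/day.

ore entering = 810×0.177 + 2030×0.119 = 384.94 tonne/day.
All ore reports to S4, so S4 = 384.94/0.427 = 901.5 tonne/day.

901.5 tonne/day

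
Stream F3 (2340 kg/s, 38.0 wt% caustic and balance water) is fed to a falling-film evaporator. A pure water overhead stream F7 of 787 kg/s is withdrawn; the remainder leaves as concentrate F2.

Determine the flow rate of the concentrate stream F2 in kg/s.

1553 kg/s

Concentrate = 2340 − 787 = 1553 kg/s.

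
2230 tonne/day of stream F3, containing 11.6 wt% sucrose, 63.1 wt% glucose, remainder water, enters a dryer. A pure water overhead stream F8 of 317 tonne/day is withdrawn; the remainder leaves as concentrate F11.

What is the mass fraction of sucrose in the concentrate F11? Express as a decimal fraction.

0.135

sucrose is not removed: 2230×0.116 = 258.68 tonne/day of sucrose enters F11.
Concentrate = 2230 − 317 = 1913 tonne/day.
Mass fraction = 258.68/1913 = 0.135.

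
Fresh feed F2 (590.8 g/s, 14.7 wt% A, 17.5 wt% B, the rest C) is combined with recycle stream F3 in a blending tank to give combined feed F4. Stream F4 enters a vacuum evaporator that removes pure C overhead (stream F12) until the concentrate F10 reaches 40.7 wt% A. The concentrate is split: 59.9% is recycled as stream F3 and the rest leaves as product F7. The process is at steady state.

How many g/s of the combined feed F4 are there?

909.5 g/s

Overall A balance (none leaves overhead): A in fresh feed = A in product, i.e. 590.8×0.147 = (1−0.599)·F10·0.407.
F10 = 86.848/(0.407×0.401) = 532.13 g/s.
Recycle F3 = 0.599×532.13 = 318.75 g/s.
Combined feed F4 = 590.8 + 318.75 = 909.55 g/s.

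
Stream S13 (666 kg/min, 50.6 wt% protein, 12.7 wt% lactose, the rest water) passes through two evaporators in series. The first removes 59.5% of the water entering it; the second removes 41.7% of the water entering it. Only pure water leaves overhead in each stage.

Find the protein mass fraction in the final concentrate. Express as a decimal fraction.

water in feed = 666×0.367 = 244.42 kg/min.
After stage 1: water left = (1−0.595)×244.42 = 98.991; stream total = 520.57 kg/min.
After stage 2: water left = (1−0.417)×98.991 = 57.712; final concentrate = 479.29 kg/min.
protein fraction = 337/479.29 = 0.703.

0.703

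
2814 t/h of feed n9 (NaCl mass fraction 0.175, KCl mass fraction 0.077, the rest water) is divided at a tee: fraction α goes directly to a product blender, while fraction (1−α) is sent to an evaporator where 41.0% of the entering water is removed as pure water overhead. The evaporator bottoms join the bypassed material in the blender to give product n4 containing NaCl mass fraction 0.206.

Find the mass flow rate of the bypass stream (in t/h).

All 2814×0.175 = 492.45 t/h of NaCl reaches n4, so n4 = 492.45/0.206 = 2390.5 t/h and vapour = 423.47 t/h.
The evaporator receives (1−α)·2814 of feed at 0.748 water and removes 0.410 of that water:
0.410×0.748×(1−α)×2814 = 423.47
(1−α) = 423.47/863 = 0.4907;  α = 0.5093.
Bypass flow = 0.5093×2814 = 1433.2 t/h.

1433 t/h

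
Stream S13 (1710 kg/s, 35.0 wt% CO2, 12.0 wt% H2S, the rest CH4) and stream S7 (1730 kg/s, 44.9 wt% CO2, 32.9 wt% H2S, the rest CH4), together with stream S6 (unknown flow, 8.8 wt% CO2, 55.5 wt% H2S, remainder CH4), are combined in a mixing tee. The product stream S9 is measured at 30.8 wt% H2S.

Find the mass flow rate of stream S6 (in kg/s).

Let S6 be the unknown flow. Total out = 3440 + S6.
H2S balance: 774.37 + 0.555·S6 = 0.308·(3440 + S6)
(0.555 − 0.308)·S6 = 0.308×3440 − 774.37 = 285.15
S6 = 285.15 / 0.247 = 1154.5 kg/s

1154 kg/s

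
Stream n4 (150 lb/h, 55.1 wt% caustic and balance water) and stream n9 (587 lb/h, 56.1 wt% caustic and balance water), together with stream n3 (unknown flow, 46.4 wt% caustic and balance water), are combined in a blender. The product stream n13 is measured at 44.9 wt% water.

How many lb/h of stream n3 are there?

67.47 lb/h

Let n3 be the unknown flow. Total out = 737 + n3.
water balance: 325.04 + 0.536·n3 = 0.449·(737 + n3)
(0.536 − 0.449)·n3 = 0.449×737 − 325.04 = 5.87
n3 = 5.87 / 0.087 = 67.471 lb/h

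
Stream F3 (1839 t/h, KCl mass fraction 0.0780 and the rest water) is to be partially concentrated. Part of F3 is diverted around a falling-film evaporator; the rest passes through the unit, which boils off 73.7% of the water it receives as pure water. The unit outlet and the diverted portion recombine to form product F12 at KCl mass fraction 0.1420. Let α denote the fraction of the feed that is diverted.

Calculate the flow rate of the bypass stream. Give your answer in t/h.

All 1839×0.078 = 143.44 t/h of KCl reaches F12, so F12 = 143.44/0.142 = 1010.2 t/h and vapour = 828.85 t/h.
The evaporator receives (1−α)·1839 of feed at 0.922 water and removes 0.737 of that water:
0.737×0.922×(1−α)×1839 = 828.85
(1−α) = 828.85/1249.6 = 0.6633;  α = 0.3367.
Bypass flow = 0.3367×1839 = 619.24 t/h.

619.2 t/h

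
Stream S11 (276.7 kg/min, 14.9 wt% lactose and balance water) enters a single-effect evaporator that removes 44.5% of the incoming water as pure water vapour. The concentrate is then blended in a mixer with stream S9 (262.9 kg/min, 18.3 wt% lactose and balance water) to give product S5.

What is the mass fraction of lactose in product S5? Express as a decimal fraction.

Vapour removed = 0.445×0.851×276.7 = 104.78 kg/min; concentrate = 171.92 kg/min.
lactose reaching the mixer = 41.228 (from concentrate) + 262.9×0.183 = 89.339 kg/min.
Product flow = 171.92 + 262.9 = 434.82 kg/min; lactose fraction = 0.2055.

0.2055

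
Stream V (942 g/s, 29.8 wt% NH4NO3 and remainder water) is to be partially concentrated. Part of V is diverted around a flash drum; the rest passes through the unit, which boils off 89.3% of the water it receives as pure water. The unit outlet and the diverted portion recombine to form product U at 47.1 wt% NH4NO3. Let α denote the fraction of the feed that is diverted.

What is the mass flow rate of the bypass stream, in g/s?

390.1 g/s

All 942×0.298 = 280.72 g/s of NH4NO3 reaches U, so U = 280.72/0.471 = 596 g/s and vapour = 346 g/s.
The evaporator receives (1−α)·942 of feed at 0.702 water and removes 0.893 of that water:
0.893×0.702×(1−α)×942 = 346
(1−α) = 346/590.53 = 0.5859;  α = 0.4141.
Bypass flow = 0.4141×942 = 390.07 g/s.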